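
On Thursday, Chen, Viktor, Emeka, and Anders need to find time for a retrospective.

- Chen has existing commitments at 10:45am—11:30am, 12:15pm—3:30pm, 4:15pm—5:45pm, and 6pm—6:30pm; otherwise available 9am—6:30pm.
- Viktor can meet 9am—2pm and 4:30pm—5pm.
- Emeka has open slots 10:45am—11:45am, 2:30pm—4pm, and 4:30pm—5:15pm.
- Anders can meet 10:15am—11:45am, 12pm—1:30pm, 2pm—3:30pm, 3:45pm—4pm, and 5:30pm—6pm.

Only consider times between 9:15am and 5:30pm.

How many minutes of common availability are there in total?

Chen free within 09:00–18:30: 09:00–10:45, 11:30–12:15, 15:30–16:15, 17:45–18:00.
Chen ∩ Viktor: 09:00–10:45, 11:30–12:15.
Chen ∩ Viktor ∩ Emeka: 11:30–11:45.
Chen ∩ Viktor ∩ Emeka ∩ Anders: 11:30–11:45.
Restricted to 09:15–17:30: 11:30–11:45.
Total common minutes: 15.

15 minutes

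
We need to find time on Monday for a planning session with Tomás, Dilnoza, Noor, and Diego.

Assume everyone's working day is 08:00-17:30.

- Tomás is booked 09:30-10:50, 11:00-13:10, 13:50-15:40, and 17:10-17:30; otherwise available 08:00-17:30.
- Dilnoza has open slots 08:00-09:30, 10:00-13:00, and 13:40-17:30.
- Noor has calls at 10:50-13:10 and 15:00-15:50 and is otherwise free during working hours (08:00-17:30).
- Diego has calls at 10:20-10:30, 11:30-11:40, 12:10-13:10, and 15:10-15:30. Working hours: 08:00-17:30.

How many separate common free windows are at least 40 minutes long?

2

Tomás free within 08:00–17:30: 08:00–09:30, 10:50–11:00, 13:10–13:50, 15:40–17:10.
Noor free within 08:00–17:30: 08:00–10:50, 13:10–15:00, 15:50–17:30.
Diego free within 08:00–17:30: 08:00–10:20, 10:30–11:30, 11:40–12:10, 13:10–15:10, 15:30–17:30.
Tomás ∩ Dilnoza: 08:00–09:30, 10:50–11:00, 13:40–13:50, 15:40–17:10.
Tomás ∩ Dilnoza ∩ Noor: 08:00–09:30, 13:40–13:50, 15:50–17:10.
Tomás ∩ Dilnoza ∩ Noor ∩ Diego: 08:00–09:30, 13:40–13:50, 15:50–17:10.
Windows ≥ 40 min: 08:00–09:30, 15:50–17:10.
That's 2 windows.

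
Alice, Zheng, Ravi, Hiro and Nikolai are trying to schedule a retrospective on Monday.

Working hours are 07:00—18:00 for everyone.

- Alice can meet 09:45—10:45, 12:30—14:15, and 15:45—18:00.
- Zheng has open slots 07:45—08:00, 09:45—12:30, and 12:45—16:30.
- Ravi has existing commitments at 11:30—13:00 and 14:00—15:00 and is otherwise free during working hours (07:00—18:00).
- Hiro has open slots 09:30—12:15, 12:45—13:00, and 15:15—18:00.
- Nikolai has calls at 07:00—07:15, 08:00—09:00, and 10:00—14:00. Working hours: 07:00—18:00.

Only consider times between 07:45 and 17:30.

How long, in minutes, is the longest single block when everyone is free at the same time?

45 minutes

Ravi free within 07:00–18:00: 07:00–11:30, 13:00–14:00, 15:00–18:00.
Nikolai free within 07:00–18:00: 07:15–08:00, 09:00–10:00, 14:00–18:00.
Alice ∩ Zheng: 09:45–10:45, 12:45–14:15, 15:45–16:30.
Alice ∩ Zheng ∩ Ravi: 09:45–10:45, 13:00–14:00, 15:45–16:30.
Alice ∩ Zheng ∩ Ravi ∩ Hiro: 09:45–10:45, 15:45–16:30.
Alice ∩ Zheng ∩ Ravi ∩ Hiro ∩ Nikolai: 09:45–10:00, 15:45–16:30.
Restricted to 07:45–17:30: 09:45–10:00, 15:45–16:30.
Common window lengths: 15, 45 min; longest is 45.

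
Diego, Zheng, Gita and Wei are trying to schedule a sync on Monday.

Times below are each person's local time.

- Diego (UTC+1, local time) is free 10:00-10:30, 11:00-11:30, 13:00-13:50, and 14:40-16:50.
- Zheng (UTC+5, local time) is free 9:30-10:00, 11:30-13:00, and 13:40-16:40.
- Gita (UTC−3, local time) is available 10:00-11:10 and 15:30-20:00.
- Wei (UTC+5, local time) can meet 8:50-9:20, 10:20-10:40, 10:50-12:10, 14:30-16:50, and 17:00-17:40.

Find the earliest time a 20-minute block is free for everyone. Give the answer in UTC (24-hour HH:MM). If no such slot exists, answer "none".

Diego → UTC: 09:00–09:30, 10:00–10:30, 12:00–12:50, 13:40–15:50.
Zheng → UTC: 04:30–05:00, 06:30–08:00, 08:40–11:40.
Gita → UTC: 13:00–14:10, 18:30–23:00.
Wei → UTC: 03:50–04:20, 05:20–05:40, 05:50–07:10, 09:30–11:50, 12:00–12:40.
Diego ∩ Zheng: 09:00–09:30, 10:00–10:30.
Diego ∩ Zheng ∩ Gita: (none).
Diego ∩ Zheng ∩ Gita ∩ Wei: (none).
Windows ≥ 20 min: (none).

none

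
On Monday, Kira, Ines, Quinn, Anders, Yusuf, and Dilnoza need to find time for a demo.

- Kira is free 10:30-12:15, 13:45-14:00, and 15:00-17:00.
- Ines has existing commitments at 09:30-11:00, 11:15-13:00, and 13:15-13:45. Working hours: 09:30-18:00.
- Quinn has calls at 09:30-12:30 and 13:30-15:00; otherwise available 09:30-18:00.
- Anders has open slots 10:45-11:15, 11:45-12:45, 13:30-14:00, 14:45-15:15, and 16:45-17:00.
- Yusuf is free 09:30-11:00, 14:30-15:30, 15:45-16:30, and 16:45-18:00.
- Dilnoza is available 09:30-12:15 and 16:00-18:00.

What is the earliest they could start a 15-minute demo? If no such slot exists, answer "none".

16:45

Ines free within 09:30–18:00: 11:00–11:15, 13:00–13:15, 13:45–18:00.
Quinn free within 09:30–18:00: 12:30–13:30, 15:00–18:00.
Kira ∩ Ines: 11:00–11:15, 13:45–14:00, 15:00–17:00.
Kira ∩ Ines ∩ Quinn: 15:00–17:00.
Kira ∩ Ines ∩ Quinn ∩ Anders: 15:00–15:15, 16:45–17:00.
Kira ∩ Ines ∩ Quinn ∩ Anders ∩ Yusuf: 15:00–15:15, 16:45–17:00.
Kira ∩ Ines ∩ Quinn ∩ Anders ∩ Yusuf ∩ Dilnoza: 16:45–17:00.
Windows ≥ 15 min: 16:45–17:00.
Earliest such window starts at 16:45.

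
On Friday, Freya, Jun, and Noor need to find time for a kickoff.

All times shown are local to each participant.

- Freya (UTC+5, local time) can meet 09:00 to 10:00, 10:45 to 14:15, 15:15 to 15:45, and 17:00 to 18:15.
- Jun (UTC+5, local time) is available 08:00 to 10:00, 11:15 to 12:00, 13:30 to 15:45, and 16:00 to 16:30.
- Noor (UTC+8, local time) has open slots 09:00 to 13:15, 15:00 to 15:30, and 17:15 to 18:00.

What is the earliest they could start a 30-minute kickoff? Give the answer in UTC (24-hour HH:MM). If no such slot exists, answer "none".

04:00

Freya → UTC: 04:00–05:00, 05:45–09:15, 10:15–10:45, 12:00–13:15.
Jun → UTC: 03:00–05:00, 06:15–07:00, 08:30–10:45, 11:00–11:30.
Noor → UTC: 01:00–05:15, 07:00–07:30, 09:15–10:00.
Freya ∩ Jun: 04:00–05:00, 06:15–07:00, 08:30–09:15, 10:15–10:45.
Freya ∩ Jun ∩ Noor: 04:00–05:00.
Windows ≥ 30 min: 04:00–05:00.
Earliest such window starts at 04:00.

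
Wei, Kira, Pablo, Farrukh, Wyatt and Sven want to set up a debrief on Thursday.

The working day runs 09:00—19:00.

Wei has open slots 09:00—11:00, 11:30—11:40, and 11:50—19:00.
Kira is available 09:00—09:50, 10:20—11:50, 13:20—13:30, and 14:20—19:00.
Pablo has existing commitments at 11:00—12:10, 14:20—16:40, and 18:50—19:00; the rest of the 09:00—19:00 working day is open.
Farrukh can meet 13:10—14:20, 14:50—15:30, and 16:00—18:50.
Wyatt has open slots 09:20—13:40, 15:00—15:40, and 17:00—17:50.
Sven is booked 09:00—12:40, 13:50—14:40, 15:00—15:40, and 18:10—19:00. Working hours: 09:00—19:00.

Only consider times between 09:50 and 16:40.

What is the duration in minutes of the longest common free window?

10 minutes

Pablo free within 09:00–19:00: 09:00–11:00, 12:10–14:20, 16:40–18:50.
Sven free within 09:00–19:00: 12:40–13:50, 14:40–15:00, 15:40–18:10.
Wei ∩ Kira: 09:00–09:50, 10:20–11:00, 11:30–11:40, 13:20–13:30, 14:20–19:00.
Wei ∩ Kira ∩ Pablo: 09:00–09:50, 10:20–11:00, 13:20–13:30, 16:40–18:50.
Wei ∩ Kira ∩ Pablo ∩ Farrukh: 13:20–13:30, 16:40–18:50.
Wei ∩ Kira ∩ Pablo ∩ Farrukh ∩ Wyatt: 13:20–13:30, 17:00–17:50.
Wei ∩ Kira ∩ Pablo ∩ Farrukh ∩ Wyatt ∩ Sven: 13:20–13:30, 17:00–17:50.
Restricted to 09:50–16:40: 13:20–13:30.
Single common window of 10 minutes.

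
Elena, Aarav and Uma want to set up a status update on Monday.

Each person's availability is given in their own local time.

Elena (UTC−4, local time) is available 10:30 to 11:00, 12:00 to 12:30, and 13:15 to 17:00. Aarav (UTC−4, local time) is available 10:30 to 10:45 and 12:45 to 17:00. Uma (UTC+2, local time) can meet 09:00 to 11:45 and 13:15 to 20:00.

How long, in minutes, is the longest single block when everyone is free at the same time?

Elena → UTC: 14:30–15:00, 16:00–16:30, 17:15–21:00.
Aarav → UTC: 14:30–14:45, 16:45–21:00.
Uma → UTC: 07:00–09:45, 11:15–18:00.
Elena ∩ Aarav: 14:30–14:45, 17:15–21:00.
Elena ∩ Aarav ∩ Uma: 14:30–14:45, 17:15–18:00.
Common window lengths: 15, 45 min; longest is 45.

45 minutes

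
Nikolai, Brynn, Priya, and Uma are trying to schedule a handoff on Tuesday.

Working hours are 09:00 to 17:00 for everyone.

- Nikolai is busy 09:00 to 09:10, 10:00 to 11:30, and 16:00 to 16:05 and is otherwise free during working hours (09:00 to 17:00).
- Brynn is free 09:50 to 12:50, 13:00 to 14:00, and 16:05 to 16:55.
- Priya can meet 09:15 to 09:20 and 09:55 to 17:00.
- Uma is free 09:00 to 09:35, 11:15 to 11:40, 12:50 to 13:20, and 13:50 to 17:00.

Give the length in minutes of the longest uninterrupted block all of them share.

50 minutes

Nikolai free within 09:00–17:00: 09:10–10:00, 11:30–16:00, 16:05–17:00.
Nikolai ∩ Brynn: 09:50–10:00, 11:30–12:50, 13:00–14:00, 16:05–16:55.
Nikolai ∩ Brynn ∩ Priya: 09:55–10:00, 11:30–12:50, 13:00–14:00, 16:05–16:55.
Nikolai ∩ Brynn ∩ Priya ∩ Uma: 11:30–11:40, 13:00–13:20, 13:50–14:00, 16:05–16:55.
Common window lengths: 10, 20, 10, 50 min; longest is 50.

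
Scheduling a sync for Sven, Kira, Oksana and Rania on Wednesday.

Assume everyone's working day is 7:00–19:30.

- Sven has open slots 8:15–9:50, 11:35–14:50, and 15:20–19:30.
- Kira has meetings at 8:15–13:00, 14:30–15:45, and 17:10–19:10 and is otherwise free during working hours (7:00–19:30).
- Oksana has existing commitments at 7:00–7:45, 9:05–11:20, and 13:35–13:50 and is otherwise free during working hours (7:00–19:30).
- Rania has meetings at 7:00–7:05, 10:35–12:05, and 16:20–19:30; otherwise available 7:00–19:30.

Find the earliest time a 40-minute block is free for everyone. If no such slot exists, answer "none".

Kira free within 07:00–19:30: 07:00–08:15, 13:00–14:30, 15:45–17:10, 19:10–19:30.
Oksana free within 07:00–19:30: 07:45–09:05, 11:20–13:35, 13:50–19:30.
Rania free within 07:00–19:30: 07:05–10:35, 12:05–16:20.
Sven ∩ Kira: 13:00–14:30, 15:45–17:10, 19:10–19:30.
Sven ∩ Kira ∩ Oksana: 13:00–13:35, 13:50–14:30, 15:45–17:10, 19:10–19:30.
Sven ∩ Kira ∩ Oksana ∩ Rania: 13:00–13:35, 13:50–14:30, 15:45–16:20.
Windows ≥ 40 min: 13:50–14:30.
Earliest such window starts at 13:50.

13:50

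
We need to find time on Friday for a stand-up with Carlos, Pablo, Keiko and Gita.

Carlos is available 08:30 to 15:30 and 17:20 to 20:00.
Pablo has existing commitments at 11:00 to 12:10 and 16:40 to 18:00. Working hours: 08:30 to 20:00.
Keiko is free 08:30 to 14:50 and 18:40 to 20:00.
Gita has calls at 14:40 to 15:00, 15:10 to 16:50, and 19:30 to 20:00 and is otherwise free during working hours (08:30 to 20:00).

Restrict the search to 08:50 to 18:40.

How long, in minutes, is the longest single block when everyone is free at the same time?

150 minutes

Pablo free within 08:30–20:00: 08:30–11:00, 12:10–16:40, 18:00–20:00.
Gita free within 08:30–20:00: 08:30–14:40, 15:00–15:10, 16:50–19:30.
Carlos ∩ Pablo: 08:30–11:00, 12:10–15:30, 18:00–20:00.
Carlos ∩ Pablo ∩ Keiko: 08:30–11:00, 12:10–14:50, 18:40–20:00.
Carlos ∩ Pablo ∩ Keiko ∩ Gita: 08:30–11:00, 12:10–14:40, 18:40–19:30.
Restricted to 08:50–18:40: 08:50–11:00, 12:10–14:40.
Common window lengths: 130, 150 min; longest is 150.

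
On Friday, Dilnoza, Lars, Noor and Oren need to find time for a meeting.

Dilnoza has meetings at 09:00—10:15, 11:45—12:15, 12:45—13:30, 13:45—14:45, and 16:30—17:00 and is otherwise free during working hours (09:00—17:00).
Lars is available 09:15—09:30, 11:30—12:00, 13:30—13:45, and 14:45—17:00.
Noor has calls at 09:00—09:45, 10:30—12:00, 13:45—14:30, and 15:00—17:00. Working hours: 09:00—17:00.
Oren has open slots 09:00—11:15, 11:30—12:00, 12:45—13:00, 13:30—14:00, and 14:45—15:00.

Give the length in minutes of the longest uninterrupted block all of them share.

15 minutes

Dilnoza free within 09:00–17:00: 10:15–11:45, 12:15–12:45, 13:30–13:45, 14:45–16:30.
Noor free within 09:00–17:00: 09:45–10:30, 12:00–13:45, 14:30–15:00.
Dilnoza ∩ Lars: 11:30–11:45, 13:30–13:45, 14:45–16:30.
Dilnoza ∩ Lars ∩ Noor: 13:30–13:45, 14:45–15:00.
Dilnoza ∩ Lars ∩ Noor ∩ Oren: 13:30–13:45, 14:45–15:00.
Common window lengths: 15, 15 min; longest is 15.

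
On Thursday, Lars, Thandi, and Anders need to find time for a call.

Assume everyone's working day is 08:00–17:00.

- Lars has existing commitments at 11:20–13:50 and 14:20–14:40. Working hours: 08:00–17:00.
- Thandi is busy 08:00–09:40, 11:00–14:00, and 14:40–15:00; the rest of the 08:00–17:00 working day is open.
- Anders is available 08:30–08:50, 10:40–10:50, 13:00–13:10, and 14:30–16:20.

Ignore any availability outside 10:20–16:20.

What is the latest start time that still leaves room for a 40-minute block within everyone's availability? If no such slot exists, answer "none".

15:40

Lars free within 08:00–17:00: 08:00–11:20, 13:50–14:20, 14:40–17:00.
Thandi free within 08:00–17:00: 09:40–11:00, 14:00–14:40, 15:00–17:00.
Lars ∩ Thandi: 09:40–11:00, 14:00–14:20, 15:00–17:00.
Lars ∩ Thandi ∩ Anders: 10:40–10:50, 15:00–16:20.
Restricted to 10:20–16:20: 10:40–10:50, 15:00–16:20.
Windows ≥ 40 min: 15:00–16:20.
Latest start in the last window 15:00–16:20 is 16:20 − 40 min = 15:40.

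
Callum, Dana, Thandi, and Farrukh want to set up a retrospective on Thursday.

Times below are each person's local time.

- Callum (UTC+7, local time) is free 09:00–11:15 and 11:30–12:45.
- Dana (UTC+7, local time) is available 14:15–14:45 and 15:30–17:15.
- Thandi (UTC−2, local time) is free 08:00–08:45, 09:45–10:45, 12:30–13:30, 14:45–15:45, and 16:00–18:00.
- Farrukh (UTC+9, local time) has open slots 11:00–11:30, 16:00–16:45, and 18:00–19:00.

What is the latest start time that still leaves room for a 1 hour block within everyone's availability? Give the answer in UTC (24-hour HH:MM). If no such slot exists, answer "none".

Callum → UTC: 02:00–04:15, 04:30–05:45.
Dana → UTC: 07:15–07:45, 08:30–10:15.
Thandi → UTC: 10:00–10:45, 11:45–12:45, 14:30–15:30, 16:45–17:45, 18:00–20:00.
Farrukh → UTC: 02:00–02:30, 07:00–07:45, 09:00–10:00.
Callum ∩ Dana: (none).
Callum ∩ Dana ∩ Thandi: (none).
Callum ∩ Dana ∩ Thandi ∩ Farrukh: (none).
Windows ≥ 60 min: (none).

none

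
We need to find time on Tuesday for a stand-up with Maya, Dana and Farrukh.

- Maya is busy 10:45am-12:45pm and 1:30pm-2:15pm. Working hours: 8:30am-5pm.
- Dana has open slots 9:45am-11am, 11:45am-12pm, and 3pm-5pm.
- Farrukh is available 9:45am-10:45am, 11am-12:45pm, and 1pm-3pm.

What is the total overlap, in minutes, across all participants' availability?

Maya free within 08:30–17:00: 08:30–10:45, 12:45–13:30, 14:15–17:00.
Maya ∩ Dana: 09:45–10:45, 15:00–17:00.
Maya ∩ Dana ∩ Farrukh: 09:45–10:45.
Total common minutes: 60.

60 minutes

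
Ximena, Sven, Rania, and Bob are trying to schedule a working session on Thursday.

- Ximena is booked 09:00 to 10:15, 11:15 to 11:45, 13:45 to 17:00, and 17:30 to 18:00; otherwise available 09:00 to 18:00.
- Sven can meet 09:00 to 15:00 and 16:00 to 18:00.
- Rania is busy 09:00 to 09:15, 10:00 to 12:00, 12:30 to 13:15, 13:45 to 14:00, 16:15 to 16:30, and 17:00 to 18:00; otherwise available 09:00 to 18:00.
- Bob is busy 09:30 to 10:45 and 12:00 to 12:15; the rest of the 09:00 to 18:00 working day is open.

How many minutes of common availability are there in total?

45 minutes

Ximena free within 09:00–18:00: 10:15–11:15, 11:45–13:45, 17:00–17:30.
Rania free within 09:00–18:00: 09:15–10:00, 12:00–12:30, 13:15–13:45, 14:00–16:15, 16:30–17:00.
Bob free within 09:00–18:00: 09:00–09:30, 10:45–12:00, 12:15–18:00.
Ximena ∩ Sven: 10:15–11:15, 11:45–13:45, 17:00–17:30.
Ximena ∩ Sven ∩ Rania: 12:00–12:30, 13:15–13:45.
Ximena ∩ Sven ∩ Rania ∩ Bob: 12:15–12:30, 13:15–13:45.
Total common minutes: 15 + 30 = 45.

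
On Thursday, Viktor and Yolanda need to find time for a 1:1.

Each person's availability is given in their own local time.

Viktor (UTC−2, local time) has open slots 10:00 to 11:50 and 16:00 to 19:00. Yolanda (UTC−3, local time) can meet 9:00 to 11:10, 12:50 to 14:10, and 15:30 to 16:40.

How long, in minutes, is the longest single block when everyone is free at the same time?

110 minutes

Viktor → UTC: 12:00–13:50, 18:00–21:00.
Yolanda → UTC: 12:00–14:10, 15:50–17:10, 18:30–19:40.
Viktor ∩ Yolanda: 12:00–13:50, 18:30–19:40.
Common window lengths: 110, 70 min; longest is 110.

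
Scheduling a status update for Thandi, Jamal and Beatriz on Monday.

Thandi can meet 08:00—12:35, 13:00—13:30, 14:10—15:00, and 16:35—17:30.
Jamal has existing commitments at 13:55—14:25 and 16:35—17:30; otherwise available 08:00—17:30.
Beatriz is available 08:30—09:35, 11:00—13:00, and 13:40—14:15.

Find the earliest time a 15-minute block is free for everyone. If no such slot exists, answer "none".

Jamal free within 08:00–17:30: 08:00–13:55, 14:25–16:35.
Thandi ∩ Jamal: 08:00–12:35, 13:00–13:30, 14:25–15:00.
Thandi ∩ Jamal ∩ Beatriz: 08:30–09:35, 11:00–12:35.
Windows ≥ 15 min: 08:30–09:35, 11:00–12:35.
Earliest such window starts at 08:30.

08:30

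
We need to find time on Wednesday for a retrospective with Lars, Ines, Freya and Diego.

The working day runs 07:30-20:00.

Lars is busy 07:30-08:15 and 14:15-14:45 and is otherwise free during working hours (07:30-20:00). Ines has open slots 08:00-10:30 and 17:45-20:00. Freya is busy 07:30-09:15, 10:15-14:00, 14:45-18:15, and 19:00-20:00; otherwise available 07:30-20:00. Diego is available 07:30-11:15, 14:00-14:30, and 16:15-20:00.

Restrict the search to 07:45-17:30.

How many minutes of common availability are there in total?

60 minutes

Lars free within 07:30–20:00: 08:15–14:15, 14:45–20:00.
Freya free within 07:30–20:00: 09:15–10:15, 14:00–14:45, 18:15–19:00.
Lars ∩ Ines: 08:15–10:30, 17:45–20:00.
Lars ∩ Ines ∩ Freya: 09:15–10:15, 18:15–19:00.
Lars ∩ Ines ∩ Freya ∩ Diego: 09:15–10:15, 18:15–19:00.
Restricted to 07:45–17:30: 09:15–10:15.
Total common minutes: 60.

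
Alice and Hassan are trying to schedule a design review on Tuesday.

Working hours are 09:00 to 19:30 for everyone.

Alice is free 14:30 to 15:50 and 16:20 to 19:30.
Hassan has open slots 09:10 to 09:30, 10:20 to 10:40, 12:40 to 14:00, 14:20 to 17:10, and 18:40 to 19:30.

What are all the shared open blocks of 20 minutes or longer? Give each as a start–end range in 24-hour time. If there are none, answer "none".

14:30–15:50, 16:20–17:10, 18:40–19:30

Alice ∩ Hassan: 14:30–15:50, 16:20–17:10, 18:40–19:30.
Windows ≥ 20 min: 14:30–15:50, 16:20–17:10, 18:40–19:30.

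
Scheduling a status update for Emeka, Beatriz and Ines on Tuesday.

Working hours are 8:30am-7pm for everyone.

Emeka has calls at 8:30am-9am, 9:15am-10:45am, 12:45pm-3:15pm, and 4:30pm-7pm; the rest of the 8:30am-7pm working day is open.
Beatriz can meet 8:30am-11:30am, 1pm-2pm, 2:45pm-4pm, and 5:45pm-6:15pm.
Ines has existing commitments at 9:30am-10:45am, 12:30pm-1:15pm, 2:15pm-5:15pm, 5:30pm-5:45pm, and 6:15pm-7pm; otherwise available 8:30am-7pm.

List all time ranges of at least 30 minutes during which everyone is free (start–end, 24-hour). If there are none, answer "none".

10:45–11:30

Emeka free within 08:30–19:00: 09:00–09:15, 10:45–12:45, 15:15–16:30.
Ines free within 08:30–19:00: 08:30–09:30, 10:45–12:30, 13:15–14:15, 17:15–17:30, 17:45–18:15.
Emeka ∩ Beatriz: 09:00–09:15, 10:45–11:30, 15:15–16:00.
Emeka ∩ Beatriz ∩ Ines: 09:00–09:15, 10:45–11:30.
Windows ≥ 30 min: 10:45–11:30.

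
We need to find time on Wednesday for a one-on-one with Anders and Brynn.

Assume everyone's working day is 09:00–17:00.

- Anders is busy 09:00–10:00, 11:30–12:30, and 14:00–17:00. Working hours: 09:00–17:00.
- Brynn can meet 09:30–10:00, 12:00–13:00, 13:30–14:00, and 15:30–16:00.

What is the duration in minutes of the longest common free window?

Anders free within 09:00–17:00: 10:00–11:30, 12:30–14:00.
Anders ∩ Brynn: 12:30–13:00, 13:30–14:00.
Common window lengths: 30, 30 min; longest is 30.

30 minutes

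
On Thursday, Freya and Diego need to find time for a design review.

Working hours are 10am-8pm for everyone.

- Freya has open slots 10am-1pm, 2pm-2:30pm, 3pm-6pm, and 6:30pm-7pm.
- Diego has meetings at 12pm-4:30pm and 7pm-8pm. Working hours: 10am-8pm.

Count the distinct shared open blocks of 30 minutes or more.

Diego free within 10:00–20:00: 10:00–12:00, 16:30–19:00.
Freya ∩ Diego: 10:00–12:00, 16:30–18:00, 18:30–19:00.
Windows ≥ 30 min: 10:00–12:00, 16:30–18:00, 18:30–19:00.
That's 3 windows.

3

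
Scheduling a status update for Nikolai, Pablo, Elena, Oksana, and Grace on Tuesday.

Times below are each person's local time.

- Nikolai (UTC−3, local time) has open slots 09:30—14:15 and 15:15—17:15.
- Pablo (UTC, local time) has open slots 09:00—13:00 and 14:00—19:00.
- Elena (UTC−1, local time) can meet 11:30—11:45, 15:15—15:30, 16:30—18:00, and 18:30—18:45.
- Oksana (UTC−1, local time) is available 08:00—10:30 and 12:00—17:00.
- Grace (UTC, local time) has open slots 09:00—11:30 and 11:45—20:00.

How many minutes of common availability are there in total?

15 minutes

Nikolai → UTC: 12:30–17:15, 18:15–20:15.
Pablo → UTC: 09:00–13:00, 14:00–19:00.
Elena → UTC: 12:30–12:45, 16:15–16:30, 17:30–19:00, 19:30–19:45.
Oksana → UTC: 09:00–11:30, 13:00–18:00.
Grace → UTC: 09:00–11:30, 11:45–20:00.
Nikolai ∩ Pablo: 12:30–13:00, 14:00–17:15, 18:15–19:00.
Nikolai ∩ Pablo ∩ Elena: 12:30–12:45, 16:15–16:30, 18:15–19:00.
Nikolai ∩ Pablo ∩ Elena ∩ Oksana: 16:15–16:30.
Nikolai ∩ Pablo ∩ Elena ∩ Oksana ∩ Grace: 16:15–16:30.
Total common minutes: 15.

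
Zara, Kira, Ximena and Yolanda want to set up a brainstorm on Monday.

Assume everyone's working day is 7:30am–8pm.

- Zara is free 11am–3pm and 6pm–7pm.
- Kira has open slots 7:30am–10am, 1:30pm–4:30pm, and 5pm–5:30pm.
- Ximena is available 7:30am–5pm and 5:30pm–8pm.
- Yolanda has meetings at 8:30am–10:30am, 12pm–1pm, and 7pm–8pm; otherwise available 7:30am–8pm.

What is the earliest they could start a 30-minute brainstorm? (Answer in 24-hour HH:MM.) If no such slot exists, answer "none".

Yolanda free within 07:30–20:00: 07:30–08:30, 10:30–12:00, 13:00–19:00.
Zara ∩ Kira: 13:30–15:00.
Zara ∩ Kira ∩ Ximena: 13:30–15:00.
Zara ∩ Kira ∩ Ximena ∩ Yolanda: 13:30–15:00.
Windows ≥ 30 min: 13:30–15:00.
Earliest such window starts at 13:30.

13:30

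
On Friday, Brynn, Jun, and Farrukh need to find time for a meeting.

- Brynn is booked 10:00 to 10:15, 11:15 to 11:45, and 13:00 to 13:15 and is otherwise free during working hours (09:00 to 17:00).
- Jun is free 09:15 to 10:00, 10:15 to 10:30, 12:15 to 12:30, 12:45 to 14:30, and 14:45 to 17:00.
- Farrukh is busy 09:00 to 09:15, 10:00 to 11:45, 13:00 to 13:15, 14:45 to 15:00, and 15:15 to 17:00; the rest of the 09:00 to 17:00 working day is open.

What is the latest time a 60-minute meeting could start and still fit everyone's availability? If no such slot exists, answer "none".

13:30

Brynn free within 09:00–17:00: 09:00–10:00, 10:15–11:15, 11:45–13:00, 13:15–17:00.
Farrukh free within 09:00–17:00: 09:15–10:00, 11:45–13:00, 13:15–14:45, 15:00–15:15.
Brynn ∩ Jun: 09:15–10:00, 10:15–10:30, 12:15–12:30, 12:45–13:00, 13:15–14:30, 14:45–17:00.
Brynn ∩ Jun ∩ Farrukh: 09:15–10:00, 12:15–12:30, 12:45–13:00, 13:15–14:30, 15:00–15:15.
Windows ≥ 60 min: 13:15–14:30.
Latest start in the last window 13:15–14:30 is 14:30 − 60 min = 13:30.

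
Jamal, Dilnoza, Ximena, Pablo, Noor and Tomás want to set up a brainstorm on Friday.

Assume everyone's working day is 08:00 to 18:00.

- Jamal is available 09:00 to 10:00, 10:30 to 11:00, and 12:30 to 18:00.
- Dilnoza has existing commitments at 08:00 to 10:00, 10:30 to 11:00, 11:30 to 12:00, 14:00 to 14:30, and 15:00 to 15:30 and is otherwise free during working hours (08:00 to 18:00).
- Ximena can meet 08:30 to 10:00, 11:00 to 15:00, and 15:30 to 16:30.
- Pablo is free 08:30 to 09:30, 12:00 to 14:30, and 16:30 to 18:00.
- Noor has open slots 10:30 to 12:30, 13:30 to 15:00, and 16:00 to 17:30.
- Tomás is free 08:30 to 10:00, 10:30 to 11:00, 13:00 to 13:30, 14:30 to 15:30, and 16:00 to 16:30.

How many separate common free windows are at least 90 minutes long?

Dilnoza free within 08:00–18:00: 10:00–10:30, 11:00–11:30, 12:00–14:00, 14:30–15:00, 15:30–18:00.
Jamal ∩ Dilnoza: 12:30–14:00, 14:30–15:00, 15:30–18:00.
Jamal ∩ Dilnoza ∩ Ximena: 12:30–14:00, 14:30–15:00, 15:30–16:30.
Jamal ∩ Dilnoza ∩ Ximena ∩ Pablo: 12:30–14:00.
Jamal ∩ Dilnoza ∩ Ximena ∩ Pablo ∩ Noor: 13:30–14:00.
Jamal ∩ Dilnoza ∩ Ximena ∩ Pablo ∩ Noor ∩ Tomás: (none).
Windows ≥ 90 min: (none).
That's 0 windows.

0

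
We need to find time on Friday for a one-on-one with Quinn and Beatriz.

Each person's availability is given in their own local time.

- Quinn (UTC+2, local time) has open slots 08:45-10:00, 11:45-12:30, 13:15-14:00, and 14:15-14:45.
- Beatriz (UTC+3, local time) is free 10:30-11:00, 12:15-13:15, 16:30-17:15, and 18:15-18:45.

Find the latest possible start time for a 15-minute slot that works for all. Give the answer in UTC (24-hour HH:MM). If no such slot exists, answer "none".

Quinn → UTC: 06:45–08:00, 09:45–10:30, 11:15–12:00, 12:15–12:45.
Beatriz → UTC: 07:30–08:00, 09:15–10:15, 13:30–14:15, 15:15–15:45.
Quinn ∩ Beatriz: 07:30–08:00, 09:45–10:15.
Windows ≥ 15 min: 07:30–08:00, 09:45–10:15.
Latest start in the last window 09:45–10:15 is 10:15 − 15 min = 10:00.

10:00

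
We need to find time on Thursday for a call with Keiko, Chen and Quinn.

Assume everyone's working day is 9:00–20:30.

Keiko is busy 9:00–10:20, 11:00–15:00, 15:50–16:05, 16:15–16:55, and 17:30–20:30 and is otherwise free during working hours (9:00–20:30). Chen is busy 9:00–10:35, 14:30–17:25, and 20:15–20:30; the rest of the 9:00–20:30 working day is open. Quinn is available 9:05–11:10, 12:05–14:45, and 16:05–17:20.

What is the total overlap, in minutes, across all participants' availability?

25 minutes

Keiko free within 09:00–20:30: 10:20–11:00, 15:00–15:50, 16:05–16:15, 16:55–17:30.
Chen free within 09:00–20:30: 10:35–14:30, 17:25–20:15.
Keiko ∩ Chen: 10:35–11:00, 17:25–17:30.
Keiko ∩ Chen ∩ Quinn: 10:35–11:00.
Total common minutes: 25.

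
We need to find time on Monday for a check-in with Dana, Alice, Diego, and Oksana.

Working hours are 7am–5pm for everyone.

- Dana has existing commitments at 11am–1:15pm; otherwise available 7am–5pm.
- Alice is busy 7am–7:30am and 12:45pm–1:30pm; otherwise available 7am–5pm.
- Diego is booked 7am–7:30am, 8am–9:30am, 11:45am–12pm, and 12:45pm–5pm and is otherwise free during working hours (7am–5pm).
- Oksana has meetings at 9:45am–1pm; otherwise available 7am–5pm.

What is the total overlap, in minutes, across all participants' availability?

45 minutes

Dana free within 07:00–17:00: 07:00–11:00, 13:15–17:00.
Alice free within 07:00–17:00: 07:30–12:45, 13:30–17:00.
Diego free within 07:00–17:00: 07:30–08:00, 09:30–11:45, 12:00–12:45.
Oksana free within 07:00–17:00: 07:00–09:45, 13:00–17:00.
Dana ∩ Alice: 07:30–11:00, 13:30–17:00.
Dana ∩ Alice ∩ Diego: 07:30–08:00, 09:30–11:00.
Dana ∩ Alice ∩ Diego ∩ Oksana: 07:30–08:00, 09:30–09:45.
Total common minutes: 30 + 15 = 45.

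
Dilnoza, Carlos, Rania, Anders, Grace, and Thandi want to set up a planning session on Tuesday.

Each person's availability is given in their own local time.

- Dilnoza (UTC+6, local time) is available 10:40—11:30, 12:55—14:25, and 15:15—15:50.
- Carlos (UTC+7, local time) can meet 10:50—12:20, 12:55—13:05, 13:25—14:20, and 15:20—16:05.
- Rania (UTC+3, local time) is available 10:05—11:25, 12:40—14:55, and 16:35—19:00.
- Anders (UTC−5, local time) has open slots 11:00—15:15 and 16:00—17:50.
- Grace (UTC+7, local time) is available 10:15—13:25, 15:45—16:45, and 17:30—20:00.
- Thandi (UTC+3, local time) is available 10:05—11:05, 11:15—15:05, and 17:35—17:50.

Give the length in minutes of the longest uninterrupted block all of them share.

Dilnoza → UTC: 04:40–05:30, 06:55–08:25, 09:15–09:50.
Carlos → UTC: 03:50–05:20, 05:55–06:05, 06:25–07:20, 08:20–09:05.
Rania → UTC: 07:05–08:25, 09:40–11:55, 13:35–16:00.
Anders → UTC: 16:00–20:15, 21:00–22:50.
Grace → UTC: 03:15–06:25, 08:45–09:45, 10:30–13:00.
Thandi → UTC: 07:05–08:05, 08:15–12:05, 14:35–14:50.
Dilnoza ∩ Carlos: 04:40–05:20, 06:55–07:20, 08:20–08:25.
Dilnoza ∩ Carlos ∩ Rania: 07:05–07:20, 08:20–08:25.
Dilnoza ∩ Carlos ∩ Rania ∩ Anders: (none).
Dilnoza ∩ Carlos ∩ Rania ∩ Anders ∩ Grace: (none).
Dilnoza ∩ Carlos ∩ Rania ∩ Anders ∩ Grace ∩ Thandi: (none).
No common window.

0 minutes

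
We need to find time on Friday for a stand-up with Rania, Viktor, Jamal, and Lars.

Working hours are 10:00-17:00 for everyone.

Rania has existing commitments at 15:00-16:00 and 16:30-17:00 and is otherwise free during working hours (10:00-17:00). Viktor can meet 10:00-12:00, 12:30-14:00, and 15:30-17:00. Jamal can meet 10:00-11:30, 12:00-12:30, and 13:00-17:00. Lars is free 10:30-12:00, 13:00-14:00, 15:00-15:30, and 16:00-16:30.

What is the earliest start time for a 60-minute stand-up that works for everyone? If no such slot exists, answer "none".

10:30

Rania free within 10:00–17:00: 10:00–15:00, 16:00–16:30.
Rania ∩ Viktor: 10:00–12:00, 12:30–14:00, 16:00–16:30.
Rania ∩ Viktor ∩ Jamal: 10:00–11:30, 13:00–14:00, 16:00–16:30.
Rania ∩ Viktor ∩ Jamal ∩ Lars: 10:30–11:30, 13:00–14:00, 16:00–16:30.
Windows ≥ 60 min: 10:30–11:30, 13:00–14:00.
Earliest such window starts at 10:30.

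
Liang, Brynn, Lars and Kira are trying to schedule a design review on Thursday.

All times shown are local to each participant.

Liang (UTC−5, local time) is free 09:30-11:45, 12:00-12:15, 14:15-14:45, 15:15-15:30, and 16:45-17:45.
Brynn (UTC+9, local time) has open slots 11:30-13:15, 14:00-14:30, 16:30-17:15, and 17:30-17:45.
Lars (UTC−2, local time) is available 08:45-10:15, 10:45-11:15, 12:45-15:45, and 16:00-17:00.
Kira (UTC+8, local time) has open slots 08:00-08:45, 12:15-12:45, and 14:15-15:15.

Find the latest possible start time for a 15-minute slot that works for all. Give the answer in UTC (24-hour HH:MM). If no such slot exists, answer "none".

none

Liang → UTC: 14:30–16:45, 17:00–17:15, 19:15–19:45, 20:15–20:30, 21:45–22:45.
Brynn → UTC: 02:30–04:15, 05:00–05:30, 07:30–08:15, 08:30–08:45.
Lars → UTC: 10:45–12:15, 12:45–13:15, 14:45–17:45, 18:00–19:00.
Kira → UTC: 00:00–00:45, 04:15–04:45, 06:15–07:15.
Liang ∩ Brynn: (none).
Liang ∩ Brynn ∩ Lars: (none).
Liang ∩ Brynn ∩ Lars ∩ Kira: (none).
Windows ≥ 15 min: (none).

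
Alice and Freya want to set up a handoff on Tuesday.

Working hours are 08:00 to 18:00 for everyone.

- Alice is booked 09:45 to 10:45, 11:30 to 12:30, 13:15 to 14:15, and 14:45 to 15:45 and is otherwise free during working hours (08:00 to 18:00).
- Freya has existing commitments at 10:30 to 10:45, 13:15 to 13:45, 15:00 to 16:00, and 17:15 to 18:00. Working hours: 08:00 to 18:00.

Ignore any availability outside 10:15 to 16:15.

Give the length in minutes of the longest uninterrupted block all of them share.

Alice free within 08:00–18:00: 08:00–09:45, 10:45–11:30, 12:30–13:15, 14:15–14:45, 15:45–18:00.
Freya free within 08:00–18:00: 08:00–10:30, 10:45–13:15, 13:45–15:00, 16:00–17:15.
Alice ∩ Freya: 08:00–09:45, 10:45–11:30, 12:30–13:15, 14:15–14:45, 16:00–17:15.
Restricted to 10:15–16:15: 10:45–11:30, 12:30–13:15, 14:15–14:45, 16:00–16:15.
Common window lengths: 45, 45, 30, 15 min; longest is 45.

45 minutes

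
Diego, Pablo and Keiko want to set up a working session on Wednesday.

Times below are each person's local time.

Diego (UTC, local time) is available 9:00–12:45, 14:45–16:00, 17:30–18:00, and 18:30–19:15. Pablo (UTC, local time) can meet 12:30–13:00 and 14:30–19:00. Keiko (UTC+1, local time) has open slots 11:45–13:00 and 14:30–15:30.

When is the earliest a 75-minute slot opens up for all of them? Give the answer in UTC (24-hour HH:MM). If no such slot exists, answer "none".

none

Diego → UTC: 09:00–12:45, 14:45–16:00, 17:30–18:00, 18:30–19:15.
Pablo → UTC: 12:30–13:00, 14:30–19:00.
Keiko → UTC: 10:45–12:00, 13:30–14:30.
Diego ∩ Pablo: 12:30–12:45, 14:45–16:00, 17:30–18:00, 18:30–19:00.
Diego ∩ Pablo ∩ Keiko: (none).
Windows ≥ 75 min: (none).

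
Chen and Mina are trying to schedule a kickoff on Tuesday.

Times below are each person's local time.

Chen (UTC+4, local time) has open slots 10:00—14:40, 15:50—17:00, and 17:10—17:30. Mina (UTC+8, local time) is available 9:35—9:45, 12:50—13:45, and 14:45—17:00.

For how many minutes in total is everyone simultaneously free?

135 minutes

Chen → UTC: 06:00–10:40, 11:50–13:00, 13:10–13:30.
Mina → UTC: 01:35–01:45, 04:50–05:45, 06:45–09:00.
Chen ∩ Mina: 06:45–09:00.
Total common minutes: 135.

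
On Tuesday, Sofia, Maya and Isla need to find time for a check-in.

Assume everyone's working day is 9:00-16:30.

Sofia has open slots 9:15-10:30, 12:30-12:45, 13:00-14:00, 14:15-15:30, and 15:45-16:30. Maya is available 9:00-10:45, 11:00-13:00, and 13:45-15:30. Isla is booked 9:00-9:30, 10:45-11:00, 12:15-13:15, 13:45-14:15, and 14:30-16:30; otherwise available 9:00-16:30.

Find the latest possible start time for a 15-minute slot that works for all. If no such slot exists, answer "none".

14:15

Isla free within 09:00–16:30: 09:30–10:45, 11:00–12:15, 13:15–13:45, 14:15–14:30.
Sofia ∩ Maya: 09:15–10:30, 12:30–12:45, 13:45–14:00, 14:15–15:30.
Sofia ∩ Maya ∩ Isla: 09:30–10:30, 14:15–14:30.
Windows ≥ 15 min: 09:30–10:30, 14:15–14:30.
Latest start in the last window 14:15–14:30 is 14:30 − 15 min = 14:15.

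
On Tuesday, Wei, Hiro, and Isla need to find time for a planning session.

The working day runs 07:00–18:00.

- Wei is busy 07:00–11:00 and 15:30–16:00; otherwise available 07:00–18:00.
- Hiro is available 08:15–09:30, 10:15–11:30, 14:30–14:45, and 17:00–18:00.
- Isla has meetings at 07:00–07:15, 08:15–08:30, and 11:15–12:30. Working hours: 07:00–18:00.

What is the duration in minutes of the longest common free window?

Wei free within 07:00–18:00: 11:00–15:30, 16:00–18:00.
Isla free within 07:00–18:00: 07:15–08:15, 08:30–11:15, 12:30–18:00.
Wei ∩ Hiro: 11:00–11:30, 14:30–14:45, 17:00–18:00.
Wei ∩ Hiro ∩ Isla: 11:00–11:15, 14:30–14:45, 17:00–18:00.
Common window lengths: 15, 15, 60 min; longest is 60.

60 minutes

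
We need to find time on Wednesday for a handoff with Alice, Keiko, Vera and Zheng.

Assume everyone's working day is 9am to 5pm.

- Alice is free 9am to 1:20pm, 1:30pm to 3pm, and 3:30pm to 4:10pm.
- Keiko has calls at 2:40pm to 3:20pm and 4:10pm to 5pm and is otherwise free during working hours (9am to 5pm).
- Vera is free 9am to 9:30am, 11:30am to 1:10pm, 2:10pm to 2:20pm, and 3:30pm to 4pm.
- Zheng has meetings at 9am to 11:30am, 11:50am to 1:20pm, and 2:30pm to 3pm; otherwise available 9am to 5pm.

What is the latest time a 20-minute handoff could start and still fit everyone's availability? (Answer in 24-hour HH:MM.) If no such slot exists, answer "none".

15:40

Keiko free within 09:00–17:00: 09:00–14:40, 15:20–16:10.
Zheng free within 09:00–17:00: 11:30–11:50, 13:20–14:30, 15:00–17:00.
Alice ∩ Keiko: 09:00–13:20, 13:30–14:40, 15:30–16:10.
Alice ∩ Keiko ∩ Vera: 09:00–09:30, 11:30–13:10, 14:10–14:20, 15:30–16:00.
Alice ∩ Keiko ∩ Vera ∩ Zheng: 11:30–11:50, 14:10–14:20, 15:30–16:00.
Windows ≥ 20 min: 11:30–11:50, 15:30–16:00.
Latest start in the last window 15:30–16:00 is 16:00 − 20 min = 15:40.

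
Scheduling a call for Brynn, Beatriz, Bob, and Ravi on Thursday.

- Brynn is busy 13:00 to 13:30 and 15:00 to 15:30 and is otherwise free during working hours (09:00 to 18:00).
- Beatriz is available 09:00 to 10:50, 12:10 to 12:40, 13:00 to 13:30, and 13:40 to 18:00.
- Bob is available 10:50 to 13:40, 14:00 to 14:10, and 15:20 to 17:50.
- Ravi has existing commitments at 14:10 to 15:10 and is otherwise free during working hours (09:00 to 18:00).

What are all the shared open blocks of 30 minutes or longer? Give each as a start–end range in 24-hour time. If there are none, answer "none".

Brynn free within 09:00–18:00: 09:00–13:00, 13:30–15:00, 15:30–18:00.
Ravi free within 09:00–18:00: 09:00–14:10, 15:10–18:00.
Brynn ∩ Beatriz: 09:00–10:50, 12:10–12:40, 13:40–15:00, 15:30–18:00.
Brynn ∩ Beatriz ∩ Bob: 12:10–12:40, 14:00–14:10, 15:30–17:50.
Brynn ∩ Beatriz ∩ Bob ∩ Ravi: 12:10–12:40, 14:00–14:10, 15:30–17:50.
Windows ≥ 30 min: 12:10–12:40, 15:30–17:50.

12:10–12:40, 15:30–17:50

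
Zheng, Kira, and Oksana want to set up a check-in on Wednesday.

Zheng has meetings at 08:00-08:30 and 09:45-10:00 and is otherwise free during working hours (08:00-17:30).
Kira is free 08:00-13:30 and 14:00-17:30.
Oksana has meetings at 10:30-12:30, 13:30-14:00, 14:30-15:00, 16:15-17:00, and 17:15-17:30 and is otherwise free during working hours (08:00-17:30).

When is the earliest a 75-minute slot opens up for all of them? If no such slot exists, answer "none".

08:30

Zheng free within 08:00–17:30: 08:30–09:45, 10:00–17:30.
Oksana free within 08:00–17:30: 08:00–10:30, 12:30–13:30, 14:00–14:30, 15:00–16:15, 17:00–17:15.
Zheng ∩ Kira: 08:30–09:45, 10:00–13:30, 14:00–17:30.
Zheng ∩ Kira ∩ Oksana: 08:30–09:45, 10:00–10:30, 12:30–13:30, 14:00–14:30, 15:00–16:15, 17:00–17:15.
Windows ≥ 75 min: 08:30–09:45, 15:00–16:15.
Earliest such window starts at 08:30.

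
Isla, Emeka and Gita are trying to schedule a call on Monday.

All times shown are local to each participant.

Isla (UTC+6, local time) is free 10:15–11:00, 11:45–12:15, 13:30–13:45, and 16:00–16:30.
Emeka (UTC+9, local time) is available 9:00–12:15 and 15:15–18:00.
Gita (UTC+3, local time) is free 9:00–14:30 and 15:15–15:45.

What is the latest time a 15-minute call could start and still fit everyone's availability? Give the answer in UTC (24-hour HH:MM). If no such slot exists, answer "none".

Isla → UTC: 04:15–05:00, 05:45–06:15, 07:30–07:45, 10:00–10:30.
Emeka → UTC: 00:00–03:15, 06:15–09:00.
Gita → UTC: 06:00–11:30, 12:15–12:45.
Isla ∩ Emeka: 07:30–07:45.
Isla ∩ Emeka ∩ Gita: 07:30–07:45.
Windows ≥ 15 min: 07:30–07:45.
Latest start in the last window 07:30–07:45 is 07:45 − 15 min = 07:30.

07:30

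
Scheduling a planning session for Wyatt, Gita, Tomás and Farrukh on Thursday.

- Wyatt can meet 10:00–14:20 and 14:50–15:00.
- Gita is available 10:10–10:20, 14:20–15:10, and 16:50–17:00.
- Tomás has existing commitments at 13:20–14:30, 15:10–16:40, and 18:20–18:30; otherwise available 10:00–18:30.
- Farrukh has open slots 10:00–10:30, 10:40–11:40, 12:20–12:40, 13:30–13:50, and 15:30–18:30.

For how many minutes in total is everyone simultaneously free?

Tomás free within 10:00–18:30: 10:00–13:20, 14:30–15:10, 16:40–18:20.
Wyatt ∩ Gita: 10:10–10:20, 14:50–15:00.
Wyatt ∩ Gita ∩ Tomás: 10:10–10:20, 14:50–15:00.
Wyatt ∩ Gita ∩ Tomás ∩ Farrukh: 10:10–10:20.
Total common minutes: 10.

10 minutes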